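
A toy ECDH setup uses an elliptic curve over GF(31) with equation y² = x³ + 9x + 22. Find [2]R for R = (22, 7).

tangent at (22, 7): λ = (3·22² + 9)/(2·7) ≡ 4/14. 14⁻¹ ≡ 20 (mod 31) since 14·20 = 280 ≡ 1, so λ ≡ 4·20 ≡ 18.
  x = λ² - 22 - 22 = 324 - 44 ≡ 1; y = λ·(22 - 1) - 7 ≡ 30. → (1, 30)

(1, 30)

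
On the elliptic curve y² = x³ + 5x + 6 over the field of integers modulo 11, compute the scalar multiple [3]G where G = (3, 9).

O

Repeated addition: build up to 3G.
2G: tangent at (3, 9): λ = (3·3² + 5)/(2·9) ≡ 10/7. 7⁻¹ ≡ 8 (mod 11), so λ ≡ 10·8 ≡ 3.
  x = λ² - 3 - 3 = 9 - 6 ≡ 3; y = λ·(3 - 3) - 9 ≡ 2. → (3, 2)
3G: (3, 2) + (3, 9): same x and y₁ ≡ -y₂, so the sum is O.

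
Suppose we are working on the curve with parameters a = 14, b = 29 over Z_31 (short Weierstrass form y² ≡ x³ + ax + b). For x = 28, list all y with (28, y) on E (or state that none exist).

none

x³ + 14x + 29 = 22373 ≡ 22 (mod 31).
22 is a non-residue mod 31; no y exists.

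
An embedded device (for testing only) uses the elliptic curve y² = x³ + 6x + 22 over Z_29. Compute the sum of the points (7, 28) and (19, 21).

(12, 16)

(7, 28) + (19, 21). λ = (21 - 28)/(19 - 7) ≡ 22/12 mod 29. 12⁻¹ ≡ 17 (mod 29), so λ ≡ 26.
  x = λ² - 7 - 19 = 676 - 26 ≡ 12; y = λ·(7 - 12) - 28 ≡ 16. → (12, 16)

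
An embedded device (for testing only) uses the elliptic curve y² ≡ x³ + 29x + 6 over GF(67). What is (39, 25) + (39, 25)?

(22, 6)

tangent at (39, 25): λ = (3·39² + 29)/(2·25) ≡ 36/50. 50⁻¹ ≡ 63 (mod 67), so λ ≡ 36·63 ≡ 57.
  x = λ² - 39 - 39 = 3249 - 78 ≡ 22; y = λ·(39 - 22) - 25 ≡ 6. → (22, 6)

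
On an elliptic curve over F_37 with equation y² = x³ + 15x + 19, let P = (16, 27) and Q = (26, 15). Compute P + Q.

(29, 33)

(16, 27) + (26, 15). λ = (15 - 27)/(26 - 16) ≡ 25/10 mod 37. 10⁻¹ ≡ 26 (mod 37), so λ ≡ 21.
  x = λ² - 16 - 26 = 441 - 42 ≡ 29; y = λ·(16 - 29) - 27 ≡ 33. → (29, 33)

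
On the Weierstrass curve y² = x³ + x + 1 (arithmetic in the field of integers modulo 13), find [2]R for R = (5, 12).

(4, 2)

tangent at (5, 12): λ = (3·5² + 1)/(2·12) ≡ 11/11. 11⁻¹ ≡ 6 (mod 13) since 11·6 = 66 ≡ 1, so λ ≡ 11·6 ≡ 1.
  x = λ² - 5 - 5 = 1 - 10 ≡ 4; y = λ·(5 - 4) - 12 ≡ 2. → (4, 2)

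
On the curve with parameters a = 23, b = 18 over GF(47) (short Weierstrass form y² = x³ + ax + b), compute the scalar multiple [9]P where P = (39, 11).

Repeated addition: build up to 9P.
2P: tangent at (39, 11): λ = (3·39² + 23)/(2·11) ≡ 27/22. 22⁻¹ ≡ 15 (mod 47), so λ ≡ 27·15 ≡ 29.
  x = λ² - 39 - 39 = 841 - 78 ≡ 11; y = λ·(39 - 11) - 11 ≡ 2. → (11, 2)
3P: (11, 2) + (39, 11). λ = (11 - 2)/(39 - 11) ≡ 9/28 mod 47. 28⁻¹ ≡ 42 (mod 47) since 28·42 = 1176 ≡ 1, so λ ≡ 2.
  x = λ² - 11 - 39 = 4 - 50 ≡ 1; y = λ·(11 - 1) - 2 ≡ 18. → (1, 18)
4P: (1, 18) + (39, 11). λ = (11 - 18)/(39 - 1) ≡ 40/38 mod 47. 38⁻¹ ≡ 26 (mod 47), so λ ≡ 6.
  x = λ² - 1 - 39 = 36 - 40 ≡ 43; y = λ·(1 - 43) - 18 ≡ 12. → (43, 12)
5P: (43, 12) + (39, 11). λ = (11 - 12)/(39 - 43) ≡ 46/43 mod 47. 43⁻¹ ≡ 35 (mod 47), so λ ≡ 12.
  x = λ² - 43 - 39 = 144 - 82 ≡ 15; y = λ·(43 - 15) - 12 ≡ 42. → (15, 42)
6P: (15, 42) + (39, 11). λ = (11 - 42)/(39 - 15) ≡ 16/24 mod 47. 24⁻¹ ≡ 2 (mod 47), so λ ≡ 32.
  x = λ² - 15 - 39 = 1024 - 54 ≡ 30; y = λ·(15 - 30) - 42 ≡ 42. → (30, 42)
7P: (30, 42) + (39, 11). λ = (11 - 42)/(39 - 30) ≡ 16/9 mod 47. 9⁻¹ ≡ 21 (mod 47) since 9·21 = 189 ≡ 1, so λ ≡ 7.
  x = λ² - 30 - 39 = 49 - 69 ≡ 27; y = λ·(30 - 27) - 42 ≡ 26. → (27, 26)
8P: (27, 26) + (39, 11). λ = (11 - 26)/(39 - 27) ≡ 32/12 mod 47. 12⁻¹ ≡ 4 (mod 47) since 12·4 = 48 ≡ 1, so λ ≡ 34.
  x = λ² - 27 - 39 = 1156 - 66 ≡ 9; y = λ·(27 - 9) - 26 ≡ 22. → (9, 22)
9P: (9, 22) + (39, 11). λ = (11 - 22)/(39 - 9) ≡ 36/30 mod 47. 30⁻¹ ≡ 11 (mod 47) since 30·11 = 330 ≡ 1, so λ ≡ 20.
  x = λ² - 9 - 39 = 400 - 48 ≡ 23; y = λ·(9 - 23) - 22 ≡ 27. → (23, 27)

(23, 27)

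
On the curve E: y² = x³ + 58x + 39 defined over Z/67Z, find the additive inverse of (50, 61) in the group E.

(50, 6)

-(50, 61) = (50, -61 mod 67) = (50, 6).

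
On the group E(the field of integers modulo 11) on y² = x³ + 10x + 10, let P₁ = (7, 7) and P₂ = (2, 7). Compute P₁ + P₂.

(7, 7) + (2, 7). λ = (7 - 7)/(2 - 7) ≡ 0/6 mod 11. 6⁻¹ ≡ 2 (mod 11), so λ ≡ 0.
  x = λ² - 7 - 2 = 0 - 9 ≡ 2; y = λ·(7 - 2) - 7 ≡ 4. → (2, 4)

(2, 4)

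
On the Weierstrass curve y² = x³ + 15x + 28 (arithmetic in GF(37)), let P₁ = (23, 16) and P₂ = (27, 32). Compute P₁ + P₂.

(23, 16) + (27, 32). λ = (32 - 16)/(27 - 23) ≡ 16/4 mod 37. 4⁻¹ ≡ 28 (mod 37), so λ ≡ 4.
  x = λ² - 23 - 27 = 16 - 50 ≡ 3; y = λ·(23 - 3) - 16 ≡ 27. → (3, 27)

(3, 27)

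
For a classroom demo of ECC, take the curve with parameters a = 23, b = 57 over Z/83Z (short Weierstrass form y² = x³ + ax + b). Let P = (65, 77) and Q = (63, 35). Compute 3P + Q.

(2, 51)

First 3P:
Repeated addition: build up to 3P.
2P: tangent at (65, 77): λ = (3·65² + 23)/(2·77) ≡ 82/71. 71⁻¹ ≡ 76 (mod 83) since 71·76 = 5396 ≡ 1, so λ ≡ 82·76 ≡ 7.
  x = λ² - 65 - 65 = 49 - 130 ≡ 2; y = λ·(65 - 2) - 77 ≡ 32. → (2, 32)
3P: (2, 32) + (65, 77). λ = (77 - 32)/(65 - 2) ≡ 45/63 mod 83. 63⁻¹ ≡ 29 (mod 83) since 63·29 = 1827 ≡ 1, so λ ≡ 60.
  x = λ² - 2 - 65 = 3600 - 67 ≡ 47; y = λ·(2 - 47) - 32 ≡ 7. → (47, 7)
3P = (47, 7).
Finally 3P + Q:
(47, 7) + (63, 35). λ = (35 - 7)/(63 - 47) ≡ 28/16 mod 83. 16⁻¹ ≡ 26 (mod 83), so λ ≡ 64.
  x = λ² - 47 - 63 = 4096 - 110 ≡ 2; y = λ·(47 - 2) - 7 ≡ 51. → (2, 51)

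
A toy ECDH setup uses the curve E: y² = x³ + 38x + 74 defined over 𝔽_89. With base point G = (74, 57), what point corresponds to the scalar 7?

(2, 46)

Double-and-add on 7 = (111)₂. Start with G = (74, 57) for the leading 1-bit.
double: tangent at (74, 57): λ = (3·74² + 38)/(2·57) ≡ 1/25. 25⁻¹ ≡ 57 (mod 89), so λ ≡ 1·57 ≡ 57.
  x = λ² - 74 - 74 = 3249 - 148 ≡ 75; y = λ·(74 - 75) - 57 ≡ 64. → (75, 64)
add G: (75, 64) + (74, 57). λ = (57 - 64)/(74 - 75) ≡ 82/88 mod 89. 88⁻¹ ≡ 88 (mod 89), so λ ≡ 7.
  x = λ² - 75 - 74 = 49 - 149 ≡ 78; y = λ·(75 - 78) - 64 ≡ 4. → (78, 4)
double: tangent at (78, 4): λ = (3·78² + 38)/(2·4) ≡ 45/8. 8⁻¹ ≡ 78 (mod 89), so λ ≡ 45·78 ≡ 39.
  x = λ² - 78 - 78 = 1521 - 156 ≡ 30; y = λ·(78 - 30) - 4 ≡ 88. → (30, 88)
add G: (30, 88) + (74, 57). λ = (57 - 88)/(74 - 30) ≡ 58/44 mod 89. 44⁻¹ ≡ 87 (mod 89), so λ ≡ 62.
  x = λ² - 30 - 74 = 3844 - 104 ≡ 2; y = λ·(30 - 2) - 88 ≡ 46. → (2, 46)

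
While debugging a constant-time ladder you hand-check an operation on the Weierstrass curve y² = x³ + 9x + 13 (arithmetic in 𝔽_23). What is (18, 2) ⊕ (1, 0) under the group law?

(22, 7)

(18, 2) + (1, 0). λ = (0 - 2)/(1 - 18) ≡ 21/6 mod 23. 6⁻¹ ≡ 4 (mod 23), so λ ≡ 15.
  x = λ² - 18 - 1 = 225 - 19 ≡ 22; y = λ·(18 - 22) - 2 ≡ 7. → (22, 7)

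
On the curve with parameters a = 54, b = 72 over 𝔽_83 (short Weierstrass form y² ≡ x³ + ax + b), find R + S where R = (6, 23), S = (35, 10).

(6, 23) + (35, 10). λ = (10 - 23)/(35 - 6) ≡ 70/29 mod 83. 29⁻¹ ≡ 63 (mod 83) since 29·63 = 1827 ≡ 1, so λ ≡ 11.
  x = λ² - 6 - 35 = 121 - 41 ≡ 80; y = λ·(6 - 80) - 23 ≡ 76. → (80, 76)

(80, 76)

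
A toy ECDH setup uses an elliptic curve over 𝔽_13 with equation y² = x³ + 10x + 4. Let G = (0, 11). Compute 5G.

(4, 11)

Double-and-add on 5 = (101)₂. Start with G = (0, 11) for the leading 1-bit.
double: tangent at (0, 11): λ = (3·0² + 10)/(2·11) ≡ 10/9. 9⁻¹ ≡ 3 (mod 13) since 9·3 = 27 ≡ 1, so λ ≡ 10·3 ≡ 4.
  x = λ² - 0 - 0 = 16 - 0 ≡ 3; y = λ·(0 - 3) - 11 ≡ 3. → (3, 3)
double: tangent at (3, 3): λ = (3·3² + 10)/(2·3) ≡ 11/6. 6⁻¹ ≡ 11 (mod 13), so λ ≡ 11·11 ≡ 4.
  x = λ² - 3 - 3 = 16 - 6 ≡ 10; y = λ·(3 - 10) - 3 ≡ 8. → (10, 8)
add G: (10, 8) + (0, 11). λ = (11 - 8)/(0 - 10) ≡ 3/3 mod 13. 3⁻¹ ≡ 9 (mod 13), so λ ≡ 1.
  x = λ² - 10 - 0 = 1 - 10 ≡ 4; y = λ·(10 - 4) - 8 ≡ 11. → (4, 11)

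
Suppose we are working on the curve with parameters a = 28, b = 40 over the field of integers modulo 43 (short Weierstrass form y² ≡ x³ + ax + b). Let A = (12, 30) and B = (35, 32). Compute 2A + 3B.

First 2A:
Repeated addition: build up to 2A.
2A: tangent at (12, 30): λ = (3·12² + 28)/(2·30) ≡ 30/17. 17⁻¹ ≡ 38 (mod 43), so λ ≡ 30·38 ≡ 22.
  x = λ² - 12 - 12 = 484 - 24 ≡ 30; y = λ·(12 - 30) - 30 ≡ 4. → (30, 4)
2A = (30, 4).
Next 3B:
Repeated addition: build up to 3B.
2B: tangent at (35, 32): λ = (3·35² + 28)/(2·32) ≡ 5/21. 21⁻¹ ≡ 41 (mod 43), so λ ≡ 5·41 ≡ 33.
  x = λ² - 35 - 35 = 1089 - 70 ≡ 30; y = λ·(35 - 30) - 32 ≡ 4. → (30, 4)
3B: (30, 4) + (35, 32). λ = (32 - 4)/(35 - 30) ≡ 28/5 mod 43. 5⁻¹ ≡ 26 (mod 43), so λ ≡ 40.
  x = λ² - 30 - 35 = 1600 - 65 ≡ 30; y = λ·(30 - 30) - 4 ≡ 39. → (30, 39)
3B = (30, 39).
Finally 2A + 3B:
(30, 4) + (30, 39): same x and y₁ ≡ -y₂, so the sum is the point at infinity.

O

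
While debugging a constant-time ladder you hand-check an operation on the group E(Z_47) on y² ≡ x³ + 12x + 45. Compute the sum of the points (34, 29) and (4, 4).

(11, 45)

(34, 29) + (4, 4). λ = (4 - 29)/(4 - 34) ≡ 22/17 mod 47. 17⁻¹ ≡ 36 (mod 47) since 17·36 = 612 ≡ 1, so λ ≡ 40.
  x = λ² - 34 - 4 = 1600 - 38 ≡ 11; y = λ·(34 - 11) - 29 ≡ 45. → (11, 45)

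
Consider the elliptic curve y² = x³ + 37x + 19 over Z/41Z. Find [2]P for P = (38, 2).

(16, 22)

tangent at (38, 2): λ = (3·38² + 37)/(2·2) ≡ 23/4. 4⁻¹ ≡ 31 (mod 41), so λ ≡ 23·31 ≡ 16.
  x = λ² - 38 - 38 = 256 - 76 ≡ 16; y = λ·(38 - 16) - 2 ≡ 22. → (16, 22)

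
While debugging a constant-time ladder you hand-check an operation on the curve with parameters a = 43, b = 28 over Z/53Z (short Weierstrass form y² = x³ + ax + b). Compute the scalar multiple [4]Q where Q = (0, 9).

Double-and-add on 4 = (100)₂. Start with Q = (0, 9) for the leading 1-bit.
double: tangent at (0, 9): λ = (3·0² + 43)/(2·9) ≡ 43/18. 18⁻¹ ≡ 3 (mod 53), so λ ≡ 43·3 ≡ 23.
  x = λ² - 0 - 0 = 529 - 0 ≡ 52; y = λ·(0 - 52) - 9 ≡ 14. → (52, 14)
double: tangent at (52, 14): λ = (3·52² + 43)/(2·14) ≡ 46/28. 28⁻¹ ≡ 36 (mod 53), so λ ≡ 46·36 ≡ 13.
  x = λ² - 52 - 52 = 169 - 104 ≡ 12; y = λ·(52 - 12) - 14 ≡ 29. → (12, 29)

(12, 29)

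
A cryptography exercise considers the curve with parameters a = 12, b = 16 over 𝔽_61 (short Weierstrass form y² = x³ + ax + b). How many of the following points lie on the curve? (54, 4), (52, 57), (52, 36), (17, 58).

(54, 4): 4² ≡ 16, rhs ≡ 16 → on.
(52, 57): 57² ≡ 16, rhs ≡ 33 → off.
(52, 36): 36² ≡ 15, rhs ≡ 33 → off.
(17, 58): 58² ≡ 9, rhs ≡ 9 → on.

2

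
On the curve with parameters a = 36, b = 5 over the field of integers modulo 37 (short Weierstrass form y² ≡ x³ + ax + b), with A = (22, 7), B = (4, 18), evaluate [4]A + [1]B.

(4, 18)

First 4A:
Double-and-add on 4 = (100)₂. Start with A = (22, 7) for the leading 1-bit.
double: tangent at (22, 7): λ = (3·22² + 36)/(2·7) ≡ 8/14. 14⁻¹ ≡ 8 (mod 37), so λ ≡ 8·8 ≡ 27.
  x = λ² - 22 - 22 = 729 - 44 ≡ 19; y = λ·(22 - 19) - 7 ≡ 0. → (19, 0)
double: (19, 0) + (19, 0): same x and y₁ ≡ -y₂, so the sum is the point at infinity.
4A = the point at infinity.
Finally 4A + B:
the point at infinity + (4, 18) = (4, 18) (identity).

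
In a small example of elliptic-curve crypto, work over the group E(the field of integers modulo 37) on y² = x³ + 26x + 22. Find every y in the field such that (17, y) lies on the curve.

x³ + 26x + 22 = 5377 ≡ 12 (mod 37).
Square roots of 12 mod 37: 7 and 30 (since 7² = 49 ≡ 12).

7, 30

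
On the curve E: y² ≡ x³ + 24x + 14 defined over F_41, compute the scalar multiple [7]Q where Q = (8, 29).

(31, 2)

Double-and-add on 7 = (111)₂. Start with Q = (8, 29) for the leading 1-bit.
double: tangent at (8, 29): λ = (3·8² + 24)/(2·29) ≡ 11/17. 17⁻¹ ≡ 29 (mod 41), so λ ≡ 11·29 ≡ 32.
  x = λ² - 8 - 8 = 1024 - 16 ≡ 24; y = λ·(8 - 24) - 29 ≡ 33. → (24, 33)
add Q: (24, 33) + (8, 29). λ = (29 - 33)/(8 - 24) ≡ 37/25 mod 41. 25⁻¹ ≡ 23 (mod 41), so λ ≡ 31.
  x = λ² - 24 - 8 = 961 - 32 ≡ 27; y = λ·(24 - 27) - 33 ≡ 38. → (27, 38)
double: tangent at (27, 38): λ = (3·27² + 24)/(2·38) ≡ 38/35. 35⁻¹ ≡ 34 (mod 41), so λ ≡ 38·34 ≡ 21.
  x = λ² - 27 - 27 = 441 - 54 ≡ 18; y = λ·(27 - 18) - 38 ≡ 28. → (18, 28)
add Q: (18, 28) + (8, 29). λ = (29 - 28)/(8 - 18) ≡ 1/31 mod 41. 31⁻¹ ≡ 4 (mod 41) since 31·4 = 124 ≡ 1, so λ ≡ 4.
  x = λ² - 18 - 8 = 16 - 26 ≡ 31; y = λ·(18 - 31) - 28 ≡ 2. → (31, 2)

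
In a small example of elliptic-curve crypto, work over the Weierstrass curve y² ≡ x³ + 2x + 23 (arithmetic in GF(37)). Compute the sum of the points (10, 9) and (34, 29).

(10, 9) + (34, 29). λ = (29 - 9)/(34 - 10) ≡ 20/24 mod 37. 24⁻¹ ≡ 17 (mod 37) since 24·17 = 408 ≡ 1, so λ ≡ 7.
  x = λ² - 10 - 34 = 49 - 44 ≡ 5; y = λ·(10 - 5) - 9 ≡ 26. → (5, 26)

(5, 26)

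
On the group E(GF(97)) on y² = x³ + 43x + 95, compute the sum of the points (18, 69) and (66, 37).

(18, 69) + (66, 37). λ = (37 - 69)/(66 - 18) ≡ 65/48 mod 97. 48⁻¹ ≡ 95 (mod 97), so λ ≡ 64.
  x = λ² - 18 - 66 = 4096 - 84 ≡ 35; y = λ·(18 - 35) - 69 ≡ 7. → (35, 7)

(35, 7)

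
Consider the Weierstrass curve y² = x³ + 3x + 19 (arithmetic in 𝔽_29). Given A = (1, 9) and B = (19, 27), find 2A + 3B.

(17, 13)

First 2A:
Repeated addition: build up to 2A.
2A: tangent at (1, 9): λ = (3·1² + 3)/(2·9) ≡ 6/18. 18⁻¹ ≡ 21 (mod 29), so λ ≡ 6·21 ≡ 10.
  x = λ² - 1 - 1 = 100 - 2 ≡ 11; y = λ·(1 - 11) - 9 ≡ 7. → (11, 7)
2A = (11, 7).
Next 3B:
Repeated addition: build up to 3B.
2B: tangent at (19, 27): λ = (3·19² + 3)/(2·27) ≡ 13/25. 25⁻¹ ≡ 7 (mod 29), so λ ≡ 13·7 ≡ 4.
  x = λ² - 19 - 19 = 16 - 38 ≡ 7; y = λ·(19 - 7) - 27 ≡ 21. → (7, 21)
3B: (7, 21) + (19, 27). λ = (27 - 21)/(19 - 7) ≡ 6/12 mod 29. 12⁻¹ ≡ 17 (mod 29), so λ ≡ 15.
  x = λ² - 7 - 19 = 225 - 26 ≡ 25; y = λ·(7 - 25) - 21 ≡ 28. → (25, 28)
3B = (25, 28).
Finally 2A + 3B:
(11, 7) + (25, 28). λ = (28 - 7)/(25 - 11) ≡ 21/14 mod 29. 14⁻¹ ≡ 27 (mod 29), so λ ≡ 16.
  x = λ² - 11 - 25 = 256 - 36 ≡ 17; y = λ·(11 - 17) - 7 ≡ 13. → (17, 13)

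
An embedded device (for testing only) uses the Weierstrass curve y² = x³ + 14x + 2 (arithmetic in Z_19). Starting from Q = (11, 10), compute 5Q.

(7, 14)

Double-and-add on 5 = (101)₂. Start with Q = (11, 10) for the leading 1-bit.
double: tangent at (11, 10): λ = (3·11² + 14)/(2·10) ≡ 16/1. 1⁻¹ ≡ 1 (mod 19), so λ ≡ 16·1 ≡ 16.
  x = λ² - 11 - 11 = 256 - 22 ≡ 6; y = λ·(11 - 6) - 10 ≡ 13. → (6, 13)
double: tangent at (6, 13): λ = (3·6² + 14)/(2·13) ≡ 8/7. 7⁻¹ ≡ 11 (mod 19) since 7·11 = 77 ≡ 1, so λ ≡ 8·11 ≡ 12.
  x = λ² - 6 - 6 = 144 - 12 ≡ 18; y = λ·(6 - 18) - 13 ≡ 14. → (18, 14)
add Q: (18, 14) + (11, 10). λ = (10 - 14)/(11 - 18) ≡ 15/12 mod 19. 12⁻¹ ≡ 8 (mod 19) since 12·8 = 96 ≡ 1, so λ ≡ 6.
  x = λ² - 18 - 11 = 36 - 29 ≡ 7; y = λ·(18 - 7) - 14 ≡ 14. → (7, 14)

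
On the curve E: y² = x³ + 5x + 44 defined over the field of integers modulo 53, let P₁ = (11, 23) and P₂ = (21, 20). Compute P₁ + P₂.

(46, 14)

(11, 23) + (21, 20). λ = (20 - 23)/(21 - 11) ≡ 50/10 mod 53. 10⁻¹ ≡ 16 (mod 53), so λ ≡ 5.
  x = λ² - 11 - 21 = 25 - 32 ≡ 46; y = λ·(11 - 46) - 23 ≡ 14. → (46, 14)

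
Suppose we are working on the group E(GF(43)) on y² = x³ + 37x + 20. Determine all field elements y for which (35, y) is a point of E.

x³ + 37x + 20 = 44190 ≡ 29 (mod 43).
29 is a non-residue mod 43; no y exists.

none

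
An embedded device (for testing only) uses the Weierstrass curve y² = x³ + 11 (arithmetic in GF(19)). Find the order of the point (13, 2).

2P: tangent at (13, 2): λ = (3·13² + 0)/(2·2) ≡ 13/4. 4⁻¹ ≡ 5 (mod 19), so λ ≡ 13·5 ≡ 8.
  x = λ² - 13 - 13 = 64 - 26 ≡ 0; y = λ·(13 - 0) - 2 ≡ 7. → (0, 7)
3P: (0, 7) + (13, 2). λ = (2 - 7)/(13 - 0) ≡ 14/13 mod 19. 13⁻¹ ≡ 3 (mod 19), so λ ≡ 4.
  x = λ² - 0 - 13 = 16 - 13 ≡ 3; y = λ·(0 - 3) - 7 ≡ 0. → (3, 0)
4P: (3, 0) + (13, 2). λ = (2 - 0)/(13 - 3) ≡ 2/10 mod 19. 10⁻¹ ≡ 2 (mod 19), so λ ≡ 4.
  x = λ² - 3 - 13 = 16 - 16 ≡ 0; y = λ·(3 - 0) - 0 ≡ 12. → (0, 12)
5P: (0, 12) + (13, 2). λ = (2 - 12)/(13 - 0) ≡ 9/13 mod 19. 13⁻¹ ≡ 3 (mod 19), so λ ≡ 8.
  x = λ² - 0 - 13 = 64 - 13 ≡ 13; y = λ·(0 - 13) - 12 ≡ 17. → (13, 17)
6P: (13, 17) + (13, 2): same x and y₁ ≡ -y₂, so the sum is O.
6P = O, so the order is 6.

6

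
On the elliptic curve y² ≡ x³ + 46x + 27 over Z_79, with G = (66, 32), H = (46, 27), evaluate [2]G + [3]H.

First 2G:
Repeated addition: build up to 2G.
2G: tangent at (66, 32): λ = (3·66² + 46)/(2·32) ≡ 0/64. 64⁻¹ ≡ 21 (mod 79) since 64·21 = 1344 ≡ 1, so λ ≡ 0·21 ≡ 0.
  x = λ² - 66 - 66 = 0 - 132 ≡ 26; y = λ·(66 - 26) - 32 ≡ 47. → (26, 47)
2G = (26, 47).
Next 3H:
Repeated addition: build up to 3H.
2H: tangent at (46, 27): λ = (3·46² + 46)/(2·27) ≡ 74/54. 54⁻¹ ≡ 60 (mod 79) since 54·60 = 3240 ≡ 1, so λ ≡ 74·60 ≡ 16.
  x = λ² - 46 - 46 = 256 - 92 ≡ 6; y = λ·(46 - 6) - 27 ≡ 60. → (6, 60)
3H: (6, 60) + (46, 27). λ = (27 - 60)/(46 - 6) ≡ 46/40 mod 79. 40⁻¹ ≡ 2 (mod 79) since 40·2 = 80 ≡ 1, so λ ≡ 13.
  x = λ² - 6 - 46 = 169 - 52 ≡ 38; y = λ·(6 - 38) - 60 ≡ 77. → (38, 77)
3H = (38, 77).
Finally 2G + 3H:
(26, 47) + (38, 77). λ = (77 - 47)/(38 - 26) ≡ 30/12 mod 79. 12⁻¹ ≡ 33 (mod 79), so λ ≡ 42.
  x = λ² - 26 - 38 = 1764 - 64 ≡ 41; y = λ·(26 - 41) - 47 ≡ 34. → (41, 34)

(41, 34)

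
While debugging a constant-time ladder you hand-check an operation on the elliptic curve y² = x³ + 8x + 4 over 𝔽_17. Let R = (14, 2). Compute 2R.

tangent at (14, 2): λ = (3·14² + 8)/(2·2) ≡ 1/4. 4⁻¹ ≡ 13 (mod 17), so λ ≡ 1·13 ≡ 13.
  x = λ² - 14 - 14 = 169 - 28 ≡ 5; y = λ·(14 - 5) - 2 ≡ 13. → (5, 13)

(5, 13)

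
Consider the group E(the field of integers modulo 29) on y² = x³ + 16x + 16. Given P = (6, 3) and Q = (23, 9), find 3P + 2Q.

First 3P:
Repeated addition: build up to 3P.
2P: tangent at (6, 3): λ = (3·6² + 16)/(2·3) ≡ 8/6. 6⁻¹ ≡ 5 (mod 29) since 6·5 = 30 ≡ 1, so λ ≡ 8·5 ≡ 11.
  x = λ² - 6 - 6 = 121 - 12 ≡ 22; y = λ·(6 - 22) - 3 ≡ 24. → (22, 24)
3P: (22, 24) + (6, 3). λ = (3 - 24)/(6 - 22) ≡ 8/13 mod 29. 13⁻¹ ≡ 9 (mod 29), so λ ≡ 14.
  x = λ² - 22 - 6 = 196 - 28 ≡ 23; y = λ·(22 - 23) - 24 ≡ 20. → (23, 20)
3P = (23, 20).
Next 2Q:
Repeated addition: build up to 2Q.
2Q: tangent at (23, 9): λ = (3·23² + 16)/(2·9) ≡ 8/18. 18⁻¹ ≡ 21 (mod 29), so λ ≡ 8·21 ≡ 23.
  x = λ² - 23 - 23 = 529 - 46 ≡ 19; y = λ·(23 - 19) - 9 ≡ 25. → (19, 25)
2Q = (19, 25).
Finally 3P + 2Q:
(23, 20) + (19, 25). λ = (25 - 20)/(19 - 23) ≡ 5/25 mod 29. 25⁻¹ ≡ 7 (mod 29), so λ ≡ 6.
  x = λ² - 23 - 19 = 36 - 42 ≡ 23; y = λ·(23 - 23) - 20 ≡ 9. → (23, 9)

(23, 9)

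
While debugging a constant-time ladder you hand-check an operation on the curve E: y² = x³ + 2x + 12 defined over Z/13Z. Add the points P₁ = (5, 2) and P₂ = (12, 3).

(0, 8)

(5, 2) + (12, 3). λ = (3 - 2)/(12 - 5) ≡ 1/7 mod 13. 7⁻¹ ≡ 2 (mod 13), so λ ≡ 2.
  x = λ² - 5 - 12 = 4 - 17 ≡ 0; y = λ·(5 - 0) - 2 ≡ 8. → (0, 8)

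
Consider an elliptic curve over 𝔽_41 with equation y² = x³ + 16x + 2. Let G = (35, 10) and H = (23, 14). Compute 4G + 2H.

First 4G:
Double-and-add on 4 = (100)₂. Start with G = (35, 10) for the leading 1-bit.
double: tangent at (35, 10): λ = (3·35² + 16)/(2·10) ≡ 1/20. 20⁻¹ ≡ 39 (mod 41) since 20·39 = 780 ≡ 1, so λ ≡ 1·39 ≡ 39.
  x = λ² - 35 - 35 = 1521 - 70 ≡ 16; y = λ·(35 - 16) - 10 ≡ 34. → (16, 34)
double: tangent at (16, 34): λ = (3·16² + 16)/(2·34) ≡ 5/27. 27⁻¹ ≡ 38 (mod 41) since 27·38 = 1026 ≡ 1, so λ ≡ 5·38 ≡ 26.
  x = λ² - 16 - 16 = 676 - 32 ≡ 29; y = λ·(16 - 29) - 34 ≡ 38. → (29, 38)
4G = (29, 38).
Next 2H:
Repeated addition: build up to 2H.
2H: tangent at (23, 14): λ = (3·23² + 16)/(2·14) ≡ 4/28. 28⁻¹ ≡ 22 (mod 41), so λ ≡ 4·22 ≡ 6.
  x = λ² - 23 - 23 = 36 - 46 ≡ 31; y = λ·(23 - 31) - 14 ≡ 20. → (31, 20)
2H = (31, 20).
Finally 4G + 2H:
(29, 38) + (31, 20). λ = (20 - 38)/(31 - 29) ≡ 23/2 mod 41. 2⁻¹ ≡ 21 (mod 41), so λ ≡ 32.
  x = λ² - 29 - 31 = 1024 - 60 ≡ 21; y = λ·(29 - 21) - 38 ≡ 13. → (21, 13)

(21, 13)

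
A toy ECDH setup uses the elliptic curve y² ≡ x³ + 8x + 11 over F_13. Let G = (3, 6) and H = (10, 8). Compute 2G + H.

First 2G:
Repeated addition: build up to 2G.
2G: tangent at (3, 6): λ = (3·3² + 8)/(2·6) ≡ 9/12. 12⁻¹ ≡ 12 (mod 13), so λ ≡ 9·12 ≡ 4.
  x = λ² - 3 - 3 = 16 - 6 ≡ 10; y = λ·(3 - 10) - 6 ≡ 5. → (10, 5)
2G = (10, 5).
Finally 2G + H:
(10, 5) + (10, 8): same x and y₁ ≡ -y₂, so the sum is O.

O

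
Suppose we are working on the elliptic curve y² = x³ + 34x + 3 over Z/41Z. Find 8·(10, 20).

(25, 23)

Write P = (10, 20).
Double-and-add on 8 = (1000)₂. Start with P = (10, 20) for the leading 1-bit.
double: tangent at (10, 20): λ = (3·10² + 34)/(2·20) ≡ 6/40. 40⁻¹ ≡ 40 (mod 41) since 40·40 = 1600 ≡ 1, so λ ≡ 6·40 ≡ 35.
  x = λ² - 10 - 10 = 1225 - 20 ≡ 16; y = λ·(10 - 16) - 20 ≡ 16. → (16, 16)
double: tangent at (16, 16): λ = (3·16² + 34)/(2·16) ≡ 23/32. 32⁻¹ ≡ 9 (mod 41) since 32·9 = 288 ≡ 1, so λ ≡ 23·9 ≡ 2.
  x = λ² - 16 - 16 = 4 - 32 ≡ 13; y = λ·(16 - 13) - 16 ≡ 31. → (13, 31)
double: tangent at (13, 31): λ = (3·13² + 34)/(2·31) ≡ 8/21. 21⁻¹ ≡ 2 (mod 41), so λ ≡ 8·2 ≡ 16.
  x = λ² - 13 - 13 = 256 - 26 ≡ 25; y = λ·(13 - 25) - 31 ≡ 23. → (25, 23)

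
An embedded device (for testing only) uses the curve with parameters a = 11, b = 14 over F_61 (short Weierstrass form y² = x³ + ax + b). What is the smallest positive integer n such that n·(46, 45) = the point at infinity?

9

2P: tangent at (46, 45): λ = (3·46² + 11)/(2·45) ≡ 15/29. 29⁻¹ ≡ 40 (mod 61) since 29·40 = 1160 ≡ 1, so λ ≡ 15·40 ≡ 51.
  x = λ² - 46 - 46 = 2601 - 92 ≡ 8; y = λ·(46 - 8) - 45 ≡ 2. → (8, 2)
3P: (8, 2) + (46, 45). λ = (45 - 2)/(46 - 8) ≡ 43/38 mod 61. 38⁻¹ ≡ 53 (mod 61) since 38·53 = 2014 ≡ 1, so λ ≡ 22.
  x = λ² - 8 - 46 = 484 - 54 ≡ 3; y = λ·(8 - 3) - 2 ≡ 47. → (3, 47)
4P: (3, 47) + (46, 45). λ = (45 - 47)/(46 - 3) ≡ 59/43 mod 61. 43⁻¹ ≡ 44 (mod 61), so λ ≡ 34.
  x = λ² - 3 - 46 = 1156 - 49 ≡ 9; y = λ·(3 - 9) - 47 ≡ 54. → (9, 54)
5P: (9, 54) + (46, 45). λ = (45 - 54)/(46 - 9) ≡ 52/37 mod 61. 37⁻¹ ≡ 33 (mod 61), so λ ≡ 8.
  x = λ² - 9 - 46 = 64 - 55 ≡ 9; y = λ·(9 - 9) - 54 ≡ 7. → (9, 7)
6P: (9, 7) + (46, 45). λ = (45 - 7)/(46 - 9) ≡ 38/37 mod 61. 37⁻¹ ≡ 33 (mod 61), so λ ≡ 34.
  x = λ² - 9 - 46 = 1156 - 55 ≡ 3; y = λ·(9 - 3) - 7 ≡ 14. → (3, 14)
7P: (3, 14) + (46, 45). λ = (45 - 14)/(46 - 3) ≡ 31/43 mod 61. 43⁻¹ ≡ 44 (mod 61) since 43·44 = 1892 ≡ 1, so λ ≡ 22.
  x = λ² - 3 - 46 = 484 - 49 ≡ 8; y = λ·(3 - 8) - 14 ≡ 59. → (8, 59)
8P: (8, 59) + (46, 45). λ = (45 - 59)/(46 - 8) ≡ 47/38 mod 61. 38⁻¹ ≡ 53 (mod 61) since 38·53 = 2014 ≡ 1, so λ ≡ 51.
  x = λ² - 8 - 46 = 2601 - 54 ≡ 46; y = λ·(8 - 46) - 59 ≡ 16. → (46, 16)
9P: (46, 16) + (46, 45): same x and y₁ ≡ -y₂, so the sum is the point at infinity.
9P = the point at infinity, so the order is 9.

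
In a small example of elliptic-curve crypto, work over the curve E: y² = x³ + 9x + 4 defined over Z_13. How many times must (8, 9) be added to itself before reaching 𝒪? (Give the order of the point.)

7

2P: tangent at (8, 9): λ = (3·8² + 9)/(2·9) ≡ 6/5. 5⁻¹ ≡ 8 (mod 13) since 5·8 = 40 ≡ 1, so λ ≡ 6·8 ≡ 9.
  x = λ² - 8 - 8 = 81 - 16 ≡ 0; y = λ·(8 - 0) - 9 ≡ 11. → (0, 11)
3P: (0, 11) + (8, 9). λ = (9 - 11)/(8 - 0) ≡ 11/8 mod 13. 8⁻¹ ≡ 5 (mod 13), so λ ≡ 3.
  x = λ² - 0 - 8 = 9 - 8 ≡ 1; y = λ·(0 - 1) - 11 ≡ 12. → (1, 12)
4P: (1, 12) + (8, 9). λ = (9 - 12)/(8 - 1) ≡ 10/7 mod 13. 7⁻¹ ≡ 2 (mod 13) since 7·2 = 14 ≡ 1, so λ ≡ 7.
  x = λ² - 1 - 8 = 49 - 9 ≡ 1; y = λ·(1 - 1) - 12 ≡ 1. → (1, 1)
5P: (1, 1) + (8, 9). λ = (9 - 1)/(8 - 1) ≡ 8/7 mod 13. 7⁻¹ ≡ 2 (mod 13), so λ ≡ 3.
  x = λ² - 1 - 8 = 9 - 9 ≡ 0; y = λ·(1 - 0) - 1 ≡ 2. → (0, 2)
6P: (0, 2) + (8, 9). λ = (9 - 2)/(8 - 0) ≡ 7/8 mod 13. 8⁻¹ ≡ 5 (mod 13), so λ ≡ 9.
  x = λ² - 0 - 8 = 81 - 8 ≡ 8; y = λ·(0 - 8) - 2 ≡ 4. → (8, 4)
7P: (8, 4) + (8, 9): same x and y₁ ≡ -y₂, so the sum is 𝒪.
7P = 𝒪, so the order is 7.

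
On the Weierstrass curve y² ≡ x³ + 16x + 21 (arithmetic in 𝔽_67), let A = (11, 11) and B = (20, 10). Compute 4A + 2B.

First 4A:
Repeated addition: build up to 4A.
2A: tangent at (11, 11): λ = (3·11² + 16)/(2·11) ≡ 44/22. 22⁻¹ ≡ 64 (mod 67) since 22·64 = 1408 ≡ 1, so λ ≡ 44·64 ≡ 2.
  x = λ² - 11 - 11 = 4 - 22 ≡ 49; y = λ·(11 - 49) - 11 ≡ 47. → (49, 47)
3A: (49, 47) + (11, 11). λ = (11 - 47)/(11 - 49) ≡ 31/29 mod 67. 29⁻¹ ≡ 37 (mod 67), so λ ≡ 8.
  x = λ² - 49 - 11 = 64 - 60 ≡ 4; y = λ·(49 - 4) - 47 ≡ 45. → (4, 45)
4A: (4, 45) + (11, 11). λ = (11 - 45)/(11 - 4) ≡ 33/7 mod 67. 7⁻¹ ≡ 48 (mod 67), so λ ≡ 43.
  x = λ² - 4 - 11 = 1849 - 15 ≡ 25; y = λ·(4 - 25) - 45 ≡ 57. → (25, 57)
4A = (25, 57).
Next 2B:
Repeated addition: build up to 2B.
2B: tangent at (20, 10): λ = (3·20² + 16)/(2·10) ≡ 10/20. 20⁻¹ ≡ 57 (mod 67) since 20·57 = 1140 ≡ 1, so λ ≡ 10·57 ≡ 34.
  x = λ² - 20 - 20 = 1156 - 40 ≡ 44; y = λ·(20 - 44) - 10 ≡ 45. → (44, 45)
2B = (44, 45).
Finally 4A + 2B:
(25, 57) + (44, 45). λ = (45 - 57)/(44 - 25) ≡ 55/19 mod 67. 19⁻¹ ≡ 60 (mod 67), so λ ≡ 17.
  x = λ² - 25 - 44 = 289 - 69 ≡ 19; y = λ·(25 - 19) - 57 ≡ 45. → (19, 45)

(19, 45)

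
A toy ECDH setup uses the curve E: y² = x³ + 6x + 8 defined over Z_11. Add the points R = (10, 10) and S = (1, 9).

(3, 3)

(10, 10) + (1, 9). λ = (9 - 10)/(1 - 10) ≡ 10/2 mod 11. 2⁻¹ ≡ 6 (mod 11), so λ ≡ 5.
  x = λ² - 10 - 1 = 25 - 11 ≡ 3; y = λ·(10 - 3) - 10 ≡ 3. → (3, 3)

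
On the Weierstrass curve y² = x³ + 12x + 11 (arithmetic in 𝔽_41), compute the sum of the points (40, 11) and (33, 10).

(40, 11) + (33, 10). λ = (10 - 11)/(33 - 40) ≡ 40/34 mod 41. 34⁻¹ ≡ 35 (mod 41), so λ ≡ 6.
  x = λ² - 40 - 33 = 36 - 73 ≡ 4; y = λ·(40 - 4) - 11 ≡ 0. → (4, 0)

(4, 0)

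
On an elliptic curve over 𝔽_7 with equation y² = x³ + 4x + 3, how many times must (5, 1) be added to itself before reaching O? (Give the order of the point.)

3

2P: tangent at (5, 1): λ = (3·5² + 4)/(2·1) ≡ 2/2. 2⁻¹ ≡ 4 (mod 7) since 2·4 = 8 ≡ 1, so λ ≡ 2·4 ≡ 1.
  x = λ² - 5 - 5 = 1 - 10 ≡ 5; y = λ·(5 - 5) - 1 ≡ 6. → (5, 6)
3P: (5, 6) + (5, 1): same x and y₁ ≡ -y₂, so the sum is O.
3P = O, so the order is 3.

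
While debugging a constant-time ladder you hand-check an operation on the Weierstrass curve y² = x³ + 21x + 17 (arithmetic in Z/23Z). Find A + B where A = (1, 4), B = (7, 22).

(1, 4) + (7, 22). λ = (22 - 4)/(7 - 1) ≡ 18/6 mod 23. 6⁻¹ ≡ 4 (mod 23), so λ ≡ 3.
  x = λ² - 1 - 7 = 9 - 8 ≡ 1; y = λ·(1 - 1) - 4 ≡ 19. → (1, 19)

(1, 19)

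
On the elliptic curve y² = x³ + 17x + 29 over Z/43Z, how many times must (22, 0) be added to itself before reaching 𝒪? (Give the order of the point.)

2P: (22, 0) + (22, 0): same x and y₁ ≡ -y₂, so the sum is 𝒪.
2P = 𝒪, so the order is 2.

2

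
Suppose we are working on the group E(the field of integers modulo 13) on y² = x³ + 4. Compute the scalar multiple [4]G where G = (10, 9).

Repeated addition: build up to 4G.
2G: tangent at (10, 9): λ = (3·10² + 0)/(2·9) ≡ 1/5. 5⁻¹ ≡ 8 (mod 13) since 5·8 = 40 ≡ 1, so λ ≡ 1·8 ≡ 8.
  x = λ² - 10 - 10 = 64 - 20 ≡ 5; y = λ·(10 - 5) - 9 ≡ 5. → (5, 5)
3G: (5, 5) + (10, 9). λ = (9 - 5)/(10 - 5) ≡ 4/5 mod 13. 5⁻¹ ≡ 8 (mod 13), so λ ≡ 6.
  x = λ² - 5 - 10 = 36 - 15 ≡ 8; y = λ·(5 - 8) - 5 ≡ 3. → (8, 3)
4G: (8, 3) + (10, 9). λ = (9 - 3)/(10 - 8) ≡ 6/2 mod 13. 2⁻¹ ≡ 7 (mod 13) since 2·7 = 14 ≡ 1, so λ ≡ 3.
  x = λ² - 8 - 10 = 9 - 18 ≡ 4; y = λ·(8 - 4) - 3 ≡ 9. → (4, 9)

(4, 9)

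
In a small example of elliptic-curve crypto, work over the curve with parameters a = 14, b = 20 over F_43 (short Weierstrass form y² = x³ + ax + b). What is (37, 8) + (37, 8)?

(9, 12)

tangent at (37, 8): λ = (3·37² + 14)/(2·8) ≡ 36/16. 16⁻¹ ≡ 35 (mod 43) since 16·35 = 560 ≡ 1, so λ ≡ 36·35 ≡ 13.
  x = λ² - 37 - 37 = 169 - 74 ≡ 9; y = λ·(37 - 9) - 8 ≡ 12. → (9, 12)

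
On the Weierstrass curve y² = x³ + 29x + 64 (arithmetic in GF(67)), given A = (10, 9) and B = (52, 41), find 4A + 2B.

(36, 44)

First 4A:
Repeated addition: build up to 4A.
2A: tangent at (10, 9): λ = (3·10² + 29)/(2·9) ≡ 61/18. 18⁻¹ ≡ 41 (mod 67) since 18·41 = 738 ≡ 1, so λ ≡ 61·41 ≡ 22.
  x = λ² - 10 - 10 = 484 - 20 ≡ 62; y = λ·(10 - 62) - 9 ≡ 53. → (62, 53)
3A: (62, 53) + (10, 9). λ = (9 - 53)/(10 - 62) ≡ 23/15 mod 67. 15⁻¹ ≡ 9 (mod 67), so λ ≡ 6.
  x = λ² - 62 - 10 = 36 - 72 ≡ 31; y = λ·(62 - 31) - 53 ≡ 66. → (31, 66)
4A: (31, 66) + (10, 9). λ = (9 - 66)/(10 - 31) ≡ 10/46 mod 67. 46⁻¹ ≡ 51 (mod 67), so λ ≡ 41.
  x = λ² - 31 - 10 = 1681 - 41 ≡ 32; y = λ·(31 - 32) - 66 ≡ 27. → (32, 27)
4A = (32, 27).
Next 2B:
Repeated addition: build up to 2B.
2B: tangent at (52, 41): λ = (3·52² + 29)/(2·41) ≡ 34/15. 15⁻¹ ≡ 9 (mod 67), so λ ≡ 34·9 ≡ 38.
  x = λ² - 52 - 52 = 1444 - 104 ≡ 0; y = λ·(52 - 0) - 41 ≡ 59. → (0, 59)
2B = (0, 59).
Finally 4A + 2B:
(32, 27) + (0, 59). λ = (59 - 27)/(0 - 32) ≡ 32/35 mod 67. 35⁻¹ ≡ 23 (mod 67), so λ ≡ 66.
  x = λ² - 32 - 0 = 4356 - 32 ≡ 36; y = λ·(32 - 36) - 27 ≡ 44. → (36, 44)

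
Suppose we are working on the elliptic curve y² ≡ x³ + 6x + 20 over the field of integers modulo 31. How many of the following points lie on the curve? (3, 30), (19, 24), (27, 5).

(3, 30): 30² ≡ 1, rhs ≡ 3 → off.
(19, 24): 24² ≡ 18, rhs ≡ 18 → on.
(27, 5): 5² ≡ 25, rhs ≡ 25 → on.

2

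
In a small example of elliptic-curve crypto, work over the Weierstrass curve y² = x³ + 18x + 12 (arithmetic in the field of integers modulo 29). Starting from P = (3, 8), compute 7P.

(3, 21)

Double-and-add on 7 = (111)₂. Start with P = (3, 8) for the leading 1-bit.
double: tangent at (3, 8): λ = (3·3² + 18)/(2·8) ≡ 16/16. 16⁻¹ ≡ 20 (mod 29), so λ ≡ 16·20 ≡ 1.
  x = λ² - 3 - 3 = 1 - 6 ≡ 24; y = λ·(3 - 24) - 8 ≡ 0. → (24, 0)
add P: (24, 0) + (3, 8). λ = (8 - 0)/(3 - 24) ≡ 8/8 mod 29. 8⁻¹ ≡ 11 (mod 29) since 8·11 = 88 ≡ 1, so λ ≡ 1.
  x = λ² - 24 - 3 = 1 - 27 ≡ 3; y = λ·(24 - 3) - 0 ≡ 21. → (3, 21)
double: tangent at (3, 21): λ = (3·3² + 18)/(2·21) ≡ 16/13. 13⁻¹ ≡ 9 (mod 29) since 13·9 = 117 ≡ 1, so λ ≡ 16·9 ≡ 28.
  x = λ² - 3 - 3 = 784 - 6 ≡ 24; y = λ·(3 - 24) - 21 ≡ 0. → (24, 0)
add P: (24, 0) + (3, 8). λ = (8 - 0)/(3 - 24) ≡ 8/8 mod 29. 8⁻¹ ≡ 11 (mod 29), so λ ≡ 1.
  x = λ² - 24 - 3 = 1 - 27 ≡ 3; y = λ·(24 - 3) - 0 ≡ 21. → (3, 21)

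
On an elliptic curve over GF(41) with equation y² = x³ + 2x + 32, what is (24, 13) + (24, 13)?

(29, 17)

tangent at (24, 13): λ = (3·24² + 2)/(2·13) ≡ 8/26. 26⁻¹ ≡ 30 (mod 41), so λ ≡ 8·30 ≡ 35.
  x = λ² - 24 - 24 = 1225 - 48 ≡ 29; y = λ·(24 - 29) - 13 ≡ 17. → (29, 17)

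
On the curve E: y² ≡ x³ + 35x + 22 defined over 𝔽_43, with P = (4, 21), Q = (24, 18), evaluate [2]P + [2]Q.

(5, 8)

First 2P:
Repeated addition: build up to 2P.
2P: tangent at (4, 21): λ = (3·4² + 35)/(2·21) ≡ 40/42. 42⁻¹ ≡ 42 (mod 43), so λ ≡ 40·42 ≡ 3.
  x = λ² - 4 - 4 = 9 - 8 ≡ 1; y = λ·(4 - 1) - 21 ≡ 31. → (1, 31)
2P = (1, 31).
Next 2Q:
Repeated addition: build up to 2Q.
2Q: tangent at (24, 18): λ = (3·24² + 35)/(2·18) ≡ 0/36. 36⁻¹ ≡ 6 (mod 43), so λ ≡ 0·6 ≡ 0.
  x = λ² - 24 - 24 = 0 - 48 ≡ 38; y = λ·(24 - 38) - 18 ≡ 25. → (38, 25)
2Q = (38, 25).
Finally 2P + 2Q:
(1, 31) + (38, 25). λ = (25 - 31)/(38 - 1) ≡ 37/37 mod 43. 37⁻¹ ≡ 7 (mod 43), so λ ≡ 1.
  x = λ² - 1 - 38 = 1 - 39 ≡ 5; y = λ·(1 - 5) - 31 ≡ 8. → (5, 8)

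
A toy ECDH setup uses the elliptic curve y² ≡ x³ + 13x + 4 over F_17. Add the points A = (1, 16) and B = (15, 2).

(1, 16) + (15, 2). λ = (2 - 16)/(15 - 1) ≡ 3/14 mod 17. 14⁻¹ ≡ 11 (mod 17) since 14·11 = 154 ≡ 1, so λ ≡ 16.
  x = λ² - 1 - 15 = 256 - 16 ≡ 2; y = λ·(1 - 2) - 16 ≡ 2. → (2, 2)

(2, 2)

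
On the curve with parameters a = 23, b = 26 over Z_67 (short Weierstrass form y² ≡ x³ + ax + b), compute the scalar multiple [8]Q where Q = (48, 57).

Repeated addition: build up to 8Q.
2Q: tangent at (48, 57): λ = (3·48² + 23)/(2·57) ≡ 34/47. 47⁻¹ ≡ 10 (mod 67), so λ ≡ 34·10 ≡ 5.
  x = λ² - 48 - 48 = 25 - 96 ≡ 63; y = λ·(48 - 63) - 57 ≡ 2. → (63, 2)
3Q: (63, 2) + (48, 57). λ = (57 - 2)/(48 - 63) ≡ 55/52 mod 67. 52⁻¹ ≡ 58 (mod 67), so λ ≡ 41.
  x = λ² - 63 - 48 = 1681 - 111 ≡ 29; y = λ·(63 - 29) - 2 ≡ 52. → (29, 52)
4Q: (29, 52) + (48, 57). λ = (57 - 52)/(48 - 29) ≡ 5/19 mod 67. 19⁻¹ ≡ 60 (mod 67) since 19·60 = 1140 ≡ 1, so λ ≡ 32.
  x = λ² - 29 - 48 = 1024 - 77 ≡ 9; y = λ·(29 - 9) - 52 ≡ 52. → (9, 52)
5Q: (9, 52) + (48, 57). λ = (57 - 52)/(48 - 9) ≡ 5/39 mod 67. 39⁻¹ ≡ 55 (mod 67), so λ ≡ 7.
  x = λ² - 9 - 48 = 49 - 57 ≡ 59; y = λ·(9 - 59) - 52 ≡ 0. → (59, 0)
6Q: (59, 0) + (48, 57). λ = (57 - 0)/(48 - 59) ≡ 57/56 mod 67. 56⁻¹ ≡ 6 (mod 67) since 56·6 = 336 ≡ 1, so λ ≡ 7.
  x = λ² - 59 - 48 = 49 - 107 ≡ 9; y = λ·(59 - 9) - 0 ≡ 15. → (9, 15)
7Q: (9, 15) + (48, 57). λ = (57 - 15)/(48 - 9) ≡ 42/39 mod 67. 39⁻¹ ≡ 55 (mod 67), so λ ≡ 32.
  x = λ² - 9 - 48 = 1024 - 57 ≡ 29; y = λ·(9 - 29) - 15 ≡ 15. → (29, 15)
8Q: (29, 15) + (48, 57). λ = (57 - 15)/(48 - 29) ≡ 42/19 mod 67. 19⁻¹ ≡ 60 (mod 67), so λ ≡ 41.
  x = λ² - 29 - 48 = 1681 - 77 ≡ 63; y = λ·(29 - 63) - 15 ≡ 65. → (63, 65)

(63, 65)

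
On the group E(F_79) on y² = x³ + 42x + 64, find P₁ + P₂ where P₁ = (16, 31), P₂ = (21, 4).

(68, 76)

(16, 31) + (21, 4). λ = (4 - 31)/(21 - 16) ≡ 52/5 mod 79. 5⁻¹ ≡ 16 (mod 79) since 5·16 = 80 ≡ 1, so λ ≡ 42.
  x = λ² - 16 - 21 = 1764 - 37 ≡ 68; y = λ·(16 - 68) - 31 ≡ 76. → (68, 76)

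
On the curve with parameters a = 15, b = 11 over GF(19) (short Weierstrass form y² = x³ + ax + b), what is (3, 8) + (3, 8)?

(0, 7)

tangent at (3, 8): λ = (3·3² + 15)/(2·8) ≡ 4/16. 16⁻¹ ≡ 6 (mod 19) since 16·6 = 96 ≡ 1, so λ ≡ 4·6 ≡ 5.
  x = λ² - 3 - 3 = 25 - 6 ≡ 0; y = λ·(3 - 0) - 8 ≡ 7. → (0, 7)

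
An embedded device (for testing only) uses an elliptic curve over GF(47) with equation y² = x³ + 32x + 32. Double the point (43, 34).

tangent at (43, 34): λ = (3·43² + 32)/(2·34) ≡ 33/21. 21⁻¹ ≡ 9 (mod 47) since 21·9 = 189 ≡ 1, so λ ≡ 33·9 ≡ 15.
  x = λ² - 43 - 43 = 225 - 86 ≡ 45; y = λ·(43 - 45) - 34 ≡ 30. → (45, 30)

(45, 30)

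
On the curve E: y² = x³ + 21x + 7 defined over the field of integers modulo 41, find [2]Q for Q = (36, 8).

tangent at (36, 8): λ = (3·36² + 21)/(2·8) ≡ 14/16. 16⁻¹ ≡ 18 (mod 41), so λ ≡ 14·18 ≡ 6.
  x = λ² - 36 - 36 = 36 - 72 ≡ 5; y = λ·(36 - 5) - 8 ≡ 14. → (5, 14)

(5, 14)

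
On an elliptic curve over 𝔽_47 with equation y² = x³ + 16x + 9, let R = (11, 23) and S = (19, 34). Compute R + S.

(11, 23) + (19, 34). λ = (34 - 23)/(19 - 11) ≡ 11/8 mod 47. 8⁻¹ ≡ 6 (mod 47) since 8·6 = 48 ≡ 1, so λ ≡ 19.
  x = λ² - 11 - 19 = 361 - 30 ≡ 2; y = λ·(11 - 2) - 23 ≡ 7. → (2, 7)

(2, 7)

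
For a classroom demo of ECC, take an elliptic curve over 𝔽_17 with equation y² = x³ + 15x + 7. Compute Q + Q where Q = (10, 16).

tangent at (10, 16): λ = (3·10² + 15)/(2·16) ≡ 9/15. 15⁻¹ ≡ 8 (mod 17), so λ ≡ 9·8 ≡ 4.
  x = λ² - 10 - 10 = 16 - 20 ≡ 13; y = λ·(10 - 13) - 16 ≡ 6. → (13, 6)

(13, 6)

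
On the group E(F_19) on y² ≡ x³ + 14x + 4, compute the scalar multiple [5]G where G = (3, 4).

Repeated addition: build up to 5G.
2G: tangent at (3, 4): λ = (3·3² + 14)/(2·4) ≡ 3/8. 8⁻¹ ≡ 12 (mod 19) since 8·12 = 96 ≡ 1, so λ ≡ 3·12 ≡ 17.
  x = λ² - 3 - 3 = 289 - 6 ≡ 17; y = λ·(3 - 17) - 4 ≡ 5. → (17, 5)
3G: (17, 5) + (3, 4). λ = (4 - 5)/(3 - 17) ≡ 18/5 mod 19. 5⁻¹ ≡ 4 (mod 19), so λ ≡ 15.
  x = λ² - 17 - 3 = 225 - 20 ≡ 15; y = λ·(17 - 15) - 5 ≡ 6. → (15, 6)
4G: (15, 6) + (3, 4). λ = (4 - 6)/(3 - 15) ≡ 17/7 mod 19. 7⁻¹ ≡ 11 (mod 19), so λ ≡ 16.
  x = λ² - 15 - 3 = 256 - 18 ≡ 10; y = λ·(15 - 10) - 6 ≡ 17. → (10, 17)
5G: (10, 17) + (3, 4). λ = (4 - 17)/(3 - 10) ≡ 6/12 mod 19. 12⁻¹ ≡ 8 (mod 19), so λ ≡ 10.
  x = λ² - 10 - 3 = 100 - 13 ≡ 11; y = λ·(10 - 11) - 17 ≡ 11. → (11, 11)

(11, 11)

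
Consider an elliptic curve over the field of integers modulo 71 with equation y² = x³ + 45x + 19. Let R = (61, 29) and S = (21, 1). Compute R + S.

(47, 66)

(61, 29) + (21, 1). λ = (1 - 29)/(21 - 61) ≡ 43/31 mod 71. 31⁻¹ ≡ 55 (mod 71), so λ ≡ 22.
  x = λ² - 61 - 21 = 484 - 82 ≡ 47; y = λ·(61 - 47) - 29 ≡ 66. → (47, 66)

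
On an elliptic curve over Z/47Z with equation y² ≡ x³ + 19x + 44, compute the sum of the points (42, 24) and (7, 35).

(42, 24) + (7, 35). λ = (35 - 24)/(7 - 42) ≡ 11/12 mod 47. 12⁻¹ ≡ 4 (mod 47), so λ ≡ 44.
  x = λ² - 42 - 7 = 1936 - 49 ≡ 7; y = λ·(42 - 7) - 24 ≡ 12. → (7, 12)

(7, 12)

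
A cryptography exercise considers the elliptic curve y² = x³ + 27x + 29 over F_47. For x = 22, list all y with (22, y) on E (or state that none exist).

none

x³ + 27x + 29 = 11271 ≡ 38 (mod 47).
38 is a non-residue mod 47; no y exists.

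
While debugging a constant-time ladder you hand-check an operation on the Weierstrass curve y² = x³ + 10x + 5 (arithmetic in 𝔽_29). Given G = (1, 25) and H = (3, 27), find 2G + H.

First 2G:
Repeated addition: build up to 2G.
2G: tangent at (1, 25): λ = (3·1² + 10)/(2·25) ≡ 13/21. 21⁻¹ ≡ 18 (mod 29) since 21·18 = 378 ≡ 1, so λ ≡ 13·18 ≡ 2.
  x = λ² - 1 - 1 = 4 - 2 ≡ 2; y = λ·(1 - 2) - 25 ≡ 2. → (2, 2)
2G = (2, 2).
Finally 2G + H:
(2, 2) + (3, 27). λ = (27 - 2)/(3 - 2) ≡ 25/1 mod 29. 1⁻¹ ≡ 1 (mod 29), so λ ≡ 25.
  x = λ² - 2 - 3 = 625 - 5 ≡ 11; y = λ·(2 - 11) - 2 ≡ 5. → (11, 5)

(11, 5)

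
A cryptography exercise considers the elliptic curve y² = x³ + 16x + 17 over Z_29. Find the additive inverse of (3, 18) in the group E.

-(3, 18) = (3, -18 mod 29) = (3, 11).

(3, 11)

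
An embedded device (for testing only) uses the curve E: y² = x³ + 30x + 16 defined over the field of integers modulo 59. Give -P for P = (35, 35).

(35, 24)

-(35, 35) = (35, -35 mod 59) = (35, 24).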